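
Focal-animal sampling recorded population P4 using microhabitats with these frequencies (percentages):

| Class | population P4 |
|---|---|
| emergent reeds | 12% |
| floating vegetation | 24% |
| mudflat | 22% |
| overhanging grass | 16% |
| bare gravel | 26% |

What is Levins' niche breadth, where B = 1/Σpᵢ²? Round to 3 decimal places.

Convert percentages to proportions (divide by 100).
Σpᵢ² = 0.12² + 0.24² + 0.22² + 0.16² + 0.26² = 0.0144 + 0.0576 + 0.0484 + 0.0256 + 0.0676 = 0.2136
B = 1 / 0.2136 = 4.68165

4.682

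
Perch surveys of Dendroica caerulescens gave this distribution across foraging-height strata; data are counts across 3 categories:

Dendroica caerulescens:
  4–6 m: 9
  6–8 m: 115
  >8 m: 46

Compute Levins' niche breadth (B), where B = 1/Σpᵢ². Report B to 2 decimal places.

1.87

Proportions for Dendroica caerulescens (n=170): 9/170=0.0529, 115/170=0.6765, 46/170=0.2706
Σpᵢ² = 0.0529² + 0.6765² + 0.2706² = 0.002798 + 0.457652 + 0.073224 = 0.533674
B = 1 / 0.533674 = 1.8738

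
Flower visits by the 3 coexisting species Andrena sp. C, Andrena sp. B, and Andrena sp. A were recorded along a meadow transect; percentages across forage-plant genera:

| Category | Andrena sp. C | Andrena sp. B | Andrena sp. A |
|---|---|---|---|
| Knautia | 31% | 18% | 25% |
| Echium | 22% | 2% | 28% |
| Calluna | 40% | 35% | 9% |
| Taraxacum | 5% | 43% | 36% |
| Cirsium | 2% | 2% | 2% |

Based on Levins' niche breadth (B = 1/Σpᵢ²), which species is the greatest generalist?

Convert percentages to proportions (divide by 100).
Σp_Cᵢ² = 0.31² + 0.22² + 0.40² + 0.05² + 0.02² = 0.0961 + 0.0484 + 0.1600 + 0.0025 + 0.0004 = 0.3074
B_C = 1 / 0.3074 = 3.2531
Σp_Bᵢ² = 0.18² + 0.02² + 0.35² + 0.43² + 0.02² = 0.0324 + 0.0004 + 0.1225 + 0.1849 + 0.0004 = 0.3406
B_B = 1 / 0.3406 = 2.9360
Σp_Aᵢ² = 0.25² + 0.28² + 0.09² + 0.36² + 0.02² = 0.0625 + 0.0784 + 0.0081 + 0.1296 + 0.0004 = 0.2790
B_A = 1 / 0.2790 = 3.5842
Highest B → broadest niche (most generalist): Andrena sp. A (B = 3.58).

Andrena sp. A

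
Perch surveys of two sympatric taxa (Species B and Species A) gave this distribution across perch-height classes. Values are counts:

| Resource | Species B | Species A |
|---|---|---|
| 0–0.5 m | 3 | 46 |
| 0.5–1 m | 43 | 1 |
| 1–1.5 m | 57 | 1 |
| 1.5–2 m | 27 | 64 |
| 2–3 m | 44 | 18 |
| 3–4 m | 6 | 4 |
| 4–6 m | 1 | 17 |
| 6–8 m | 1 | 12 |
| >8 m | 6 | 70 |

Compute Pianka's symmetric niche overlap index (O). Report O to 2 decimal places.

0.33

Proportions for Species B (n=188): 3/188=0.0160, 43/188=0.2287, 57/188=0.3032, 27/188=0.1436, 44/188=0.2340, 6/188=0.0319, 1/188=0.0053, 1/188=0.0053, 6/188=0.0319
Proportions for Species A (n=233): 46/233=0.1974, 1/233=0.0043, 1/233=0.0043, 64/233=0.2747, 18/233=0.0773, 4/233=0.0172, 17/233=0.0730, 12/233=0.0515, 70/233=0.3004
Σ p₁ᵢp₂ᵢ = 0.003158 + 0.000983 + 0.001304 + 0.039447 + 0.018088 + 0.000549 + 0.000387 + 0.000273 + 0.009583 = 0.073772
Σp_1ᵢ² = 0.0160² + 0.2287² + 0.3032² + 0.1436² + 0.2340² + 0.0319² + 0.0053² + 0.0053² + 0.0319² = 0.000256 + 0.052304 + 0.091930 + 0.020621 + 0.054756 + 0.001018 + 0.000028 + 0.000028 + 0.001018 = 0.221959
Σp_2ᵢ² = 0.1974² + 0.0043² + 0.0043² + 0.2747² + 0.0773² + 0.0172² + 0.0730² + 0.0515² + 0.3004² = 0.038967 + 0.000018 + 0.000018 + 0.075460 + 0.005975 + 0.000296 + 0.005329 + 0.002652 + 0.090240 = 0.218955
O = 0.073772 / √(0.221959 × 0.218955) = 0.073772 / 0.2204519 = 0.3346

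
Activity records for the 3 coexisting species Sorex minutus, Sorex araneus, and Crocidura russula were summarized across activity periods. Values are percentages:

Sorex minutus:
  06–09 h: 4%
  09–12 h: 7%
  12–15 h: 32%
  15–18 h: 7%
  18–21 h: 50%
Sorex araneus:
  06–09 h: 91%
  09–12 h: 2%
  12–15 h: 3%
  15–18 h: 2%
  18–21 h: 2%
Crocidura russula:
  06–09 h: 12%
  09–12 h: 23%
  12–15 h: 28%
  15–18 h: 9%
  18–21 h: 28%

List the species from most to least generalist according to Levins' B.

Convert percentages to proportions (divide by 100).
Σp_minuᵢ² = 0.04² + 0.07² + 0.32² + 0.07² + 0.50² = 0.0016 + 0.0049 + 0.1024 + 0.0049 + 0.2500 = 0.3638
B_minu = 1 / 0.3638 = 2.7488
Σp_aranᵢ² = 0.91² + 0.02² + 0.03² + 0.02² + 0.02² = 0.8281 + 0.0004 + 0.0009 + 0.0004 + 0.0004 = 0.8302
B_aran = 1 / 0.8302 = 1.2045
Σp_russᵢ² = 0.12² + 0.23² + 0.28² + 0.09² + 0.28² = 0.0144 + 0.0529 + 0.0784 + 0.0081 + 0.0784 = 0.2322
B_russ = 1 / 0.2322 = 4.3066
Ranking by B (broadest → narrowest): Crocidura russula (4.31) > Sorex minutus (2.75) > Sorex araneus (1.20)

Crocidura russula > Sorex minutus > Sorex araneus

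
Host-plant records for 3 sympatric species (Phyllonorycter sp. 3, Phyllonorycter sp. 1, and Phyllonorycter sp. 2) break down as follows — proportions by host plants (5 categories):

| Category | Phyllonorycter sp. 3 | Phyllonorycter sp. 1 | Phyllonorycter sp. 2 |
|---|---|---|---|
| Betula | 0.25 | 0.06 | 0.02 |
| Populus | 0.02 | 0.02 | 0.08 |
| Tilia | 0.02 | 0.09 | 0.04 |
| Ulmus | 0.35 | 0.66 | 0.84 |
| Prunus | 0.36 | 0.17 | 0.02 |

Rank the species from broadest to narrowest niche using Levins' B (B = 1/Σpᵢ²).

Phyllonorycter sp. 3 > Phyllonorycter sp. 1 > Phyllonorycter sp. 2

Σp_3ᵢ² = 0.25² + 0.02² + 0.02² + 0.35² + 0.36² = 0.0625 + 0.0004 + 0.0004 + 0.1225 + 0.1296 = 0.3154
B_3 = 1 / 0.3154 = 3.1706
Σp_1ᵢ² = 0.06² + 0.02² + 0.09² + 0.66² + 0.17² = 0.0036 + 0.0004 + 0.0081 + 0.4356 + 0.0289 = 0.4766
B_1 = 1 / 0.4766 = 2.0982
Σp_2ᵢ² = 0.02² + 0.08² + 0.04² + 0.84² + 0.02² = 0.0004 + 0.0064 + 0.0016 + 0.7056 + 0.0004 = 0.7144
B_2 = 1 / 0.7144 = 1.3998
Ranking by B (broadest → narrowest): Phyllonorycter sp. 3 (3.17) > Phyllonorycter sp. 1 (2.10) > Phyllonorycter sp. 2 (1.40)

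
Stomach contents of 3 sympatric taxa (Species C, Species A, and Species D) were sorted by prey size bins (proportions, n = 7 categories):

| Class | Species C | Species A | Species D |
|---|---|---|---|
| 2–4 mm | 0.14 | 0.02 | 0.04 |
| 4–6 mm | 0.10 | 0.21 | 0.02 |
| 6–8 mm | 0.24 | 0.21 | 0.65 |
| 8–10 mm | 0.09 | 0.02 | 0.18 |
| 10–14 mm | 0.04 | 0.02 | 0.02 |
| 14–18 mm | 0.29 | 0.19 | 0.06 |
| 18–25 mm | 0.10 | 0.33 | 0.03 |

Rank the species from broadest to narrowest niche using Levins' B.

Σp_Cᵢ² = 0.14² + 0.10² + 0.24² + 0.09² + 0.04² + 0.29² + 0.10² = 0.0196 + 0.0100 + 0.0576 + 0.0081 + 0.0016 + 0.0841 + 0.0100 = 0.1910
B_C = 1 / 0.1910 = 5.2356
Σp_Aᵢ² = 0.02² + 0.21² + 0.21² + 0.02² + 0.02² + 0.19² + 0.33² = 0.0004 + 0.0441 + 0.0441 + 0.0004 + 0.0004 + 0.0361 + 0.1089 = 0.2344
B_A = 1 / 0.2344 = 4.2662
Σp_Dᵢ² = 0.04² + 0.02² + 0.65² + 0.18² + 0.02² + 0.06² + 0.03² = 0.0016 + 0.0004 + 0.4225 + 0.0324 + 0.0004 + 0.0036 + 0.0009 = 0.4618
B_D = 1 / 0.4618 = 2.1654
Ranking by B (broadest → narrowest): Species C (5.24) > Species A (4.27) > Species D (2.17)

Species C > Species A > Species D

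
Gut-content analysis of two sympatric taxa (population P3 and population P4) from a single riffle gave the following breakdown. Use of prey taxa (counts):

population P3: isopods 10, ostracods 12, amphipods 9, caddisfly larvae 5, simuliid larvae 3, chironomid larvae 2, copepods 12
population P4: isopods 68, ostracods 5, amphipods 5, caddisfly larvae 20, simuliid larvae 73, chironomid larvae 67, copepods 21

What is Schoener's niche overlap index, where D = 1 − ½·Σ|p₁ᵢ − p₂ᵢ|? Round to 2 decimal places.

Proportions for population P3 (n=53): 10/53=0.1887, 12/53=0.2264, 9/53=0.1698, 5/53=0.0943, 3/53=0.0566, 2/53=0.0377, 12/53=0.2264
Proportions for population P4 (n=259): 68/259=0.2625, 5/259=0.0193, 5/259=0.0193, 20/259=0.0772, 73/259=0.2819, 67/259=0.2587, 21/259=0.0811
Σ|p₁ᵢ − p₂ᵢ| = 0.0738 + 0.2071 + 0.1505 + 0.0171 + 0.2253 + 0.2210 + 0.1453 = 1.0401
D = 1 − ½ × 1.0401 = 1 − 0.52005 = 0.47995

0.48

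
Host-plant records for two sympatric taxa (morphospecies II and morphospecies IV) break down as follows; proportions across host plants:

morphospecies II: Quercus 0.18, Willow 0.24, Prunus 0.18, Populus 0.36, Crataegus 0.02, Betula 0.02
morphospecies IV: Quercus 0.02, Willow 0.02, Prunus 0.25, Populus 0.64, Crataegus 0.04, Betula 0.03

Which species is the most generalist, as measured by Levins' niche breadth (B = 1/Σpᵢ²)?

Σp_IIᵢ² = 0.18² + 0.24² + 0.18² + 0.36² + 0.02² + 0.02² = 0.0324 + 0.0576 + 0.0324 + 0.1296 + 0.0004 + 0.0004 = 0.2528
B_II = 1 / 0.2528 = 3.9557
Σp_IVᵢ² = 0.02² + 0.02² + 0.25² + 0.64² + 0.04² + 0.03² = 0.0004 + 0.0004 + 0.0625 + 0.4096 + 0.0016 + 0.0009 = 0.4754
B_IV = 1 / 0.4754 = 2.1035
Highest B → broadest niche (most generalist): morphospecies II (B = 3.96).

morphospecies II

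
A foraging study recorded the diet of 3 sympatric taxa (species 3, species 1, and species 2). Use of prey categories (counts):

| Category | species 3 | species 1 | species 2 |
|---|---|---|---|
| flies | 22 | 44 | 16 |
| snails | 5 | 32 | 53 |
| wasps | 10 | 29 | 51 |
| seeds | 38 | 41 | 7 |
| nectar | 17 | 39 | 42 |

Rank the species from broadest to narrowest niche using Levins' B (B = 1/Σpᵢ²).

species 1 > species 2 > species 3

Proportions for species 3 (n=92): 22/92=0.2391, 5/92=0.0543, 10/92=0.1087, 38/92=0.4130, 17/92=0.1848
Proportions for species 1 (n=185): 44/185=0.2378, 32/185=0.1730, 29/185=0.1568, 41/185=0.2216, 39/185=0.2108
Proportions for species 2 (n=169): 16/169=0.0947, 53/169=0.3136, 51/169=0.3018, 7/169=0.0414, 42/169=0.2485
Σp_3ᵢ² = 0.2391² + 0.0543² + 0.1087² + 0.4130² + 0.1848² = 0.057169 + 0.002948 + 0.011816 + 0.170569 + 0.034151 = 0.276653
B_3 = 1 / 0.276653 = 3.6146
Σp_1ᵢ² = 0.2378² + 0.1730² + 0.1568² + 0.2216² + 0.2108² = 0.056549 + 0.029929 + 0.024586 + 0.049107 + 0.044437 = 0.204608
B_1 = 1 / 0.204608 = 4.8874
Σp_2ᵢ² = 0.0947² + 0.3136² + 0.3018² + 0.0414² + 0.2485² = 0.008968 + 0.098345 + 0.091083 + 0.001714 + 0.061752 = 0.261862
B_2 = 1 / 0.261862 = 3.8188
Ranking by B (broadest → narrowest): species 1 (4.89) > species 2 (3.82) > species 3 (3.61)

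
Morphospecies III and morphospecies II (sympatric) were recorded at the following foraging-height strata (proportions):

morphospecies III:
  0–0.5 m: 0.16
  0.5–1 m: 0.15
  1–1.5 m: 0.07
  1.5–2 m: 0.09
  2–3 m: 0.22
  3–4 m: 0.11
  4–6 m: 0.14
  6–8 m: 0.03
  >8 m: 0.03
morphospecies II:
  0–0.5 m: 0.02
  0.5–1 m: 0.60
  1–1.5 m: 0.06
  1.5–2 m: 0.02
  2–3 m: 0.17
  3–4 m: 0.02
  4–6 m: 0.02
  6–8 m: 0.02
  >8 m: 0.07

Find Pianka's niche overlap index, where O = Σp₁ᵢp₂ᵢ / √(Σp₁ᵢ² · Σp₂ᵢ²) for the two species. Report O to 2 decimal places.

Σ p₁ᵢp₂ᵢ = 0.0032 + 0.0900 + 0.0042 + 0.0018 + 0.0374 + 0.0022 + 0.0028 + 0.0006 + 0.0021 = 0.1443
Σp_1ᵢ² = 0.16² + 0.15² + 0.07² + 0.09² + 0.22² + 0.11² + 0.14² + 0.03² + 0.03² = 0.0256 + 0.0225 + 0.0049 + 0.0081 + 0.0484 + 0.0121 + 0.0196 + 0.0009 + 0.0009 = 0.1430
Σp_2ᵢ² = 0.02² + 0.60² + 0.06² + 0.02² + 0.17² + 0.02² + 0.02² + 0.02² + 0.07² = 0.0004 + 0.3600 + 0.0036 + 0.0004 + 0.0289 + 0.0004 + 0.0004 + 0.0004 + 0.0049 = 0.3994
O = 0.1443 / √(0.1430 × 0.3994) = 0.1443 / 0.23899 = 0.6038

0.60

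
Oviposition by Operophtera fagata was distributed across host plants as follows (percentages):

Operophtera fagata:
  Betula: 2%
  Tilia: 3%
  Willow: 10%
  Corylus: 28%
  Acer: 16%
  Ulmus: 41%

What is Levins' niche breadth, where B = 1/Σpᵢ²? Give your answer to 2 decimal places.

3.53

Convert percentages to proportions (divide by 100).
Σpᵢ² = 0.02² + 0.03² + 0.10² + 0.28² + 0.16² + 0.41² = 0.0004 + 0.0009 + 0.0100 + 0.0784 + 0.0256 + 0.1681 = 0.2834
B = 1 / 0.2834 = 3.5286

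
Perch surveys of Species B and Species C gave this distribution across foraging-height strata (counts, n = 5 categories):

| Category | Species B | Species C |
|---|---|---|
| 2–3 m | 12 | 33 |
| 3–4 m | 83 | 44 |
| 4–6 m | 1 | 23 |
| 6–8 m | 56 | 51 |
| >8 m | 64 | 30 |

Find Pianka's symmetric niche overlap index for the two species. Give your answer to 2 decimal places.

Proportions for Species B (n=216): 12/216=0.0556, 83/216=0.3843, 1/216=0.0046, 56/216=0.2593, 64/216=0.2963
Proportions for Species C (n=181): 33/181=0.1823, 44/181=0.2431, 23/181=0.1271, 51/181=0.2818, 30/181=0.1657
Σ p₁ᵢp₂ᵢ = 0.010136 + 0.093423 + 0.000585 + 0.073071 + 0.049097 = 0.226312
Σp_1ᵢ² = 0.0556² + 0.3843² + 0.0046² + 0.2593² + 0.2963² = 0.003091 + 0.147686 + 0.000021 + 0.067236 + 0.087794 = 0.305828
Σp_2ᵢ² = 0.1823² + 0.2431² + 0.1271² + 0.2818² + 0.1657² = 0.033233 + 0.059098 + 0.016154 + 0.079411 + 0.027456 = 0.215352
O = 0.226312 / √(0.305828 × 0.215352) = 0.226312 / 0.2566333 = 0.8818

0.88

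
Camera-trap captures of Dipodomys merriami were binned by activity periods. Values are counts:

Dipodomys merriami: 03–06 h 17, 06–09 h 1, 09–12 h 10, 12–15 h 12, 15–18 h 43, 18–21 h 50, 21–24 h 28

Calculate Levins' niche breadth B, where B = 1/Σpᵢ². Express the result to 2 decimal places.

4.57

Proportions for Dipodomys merriami (n=161): 17/161=0.1056, 1/161=0.0062, 10/161=0.0621, 12/161=0.0745, 43/161=0.2671, 50/161=0.3106, 28/161=0.1739
Σpᵢ² = 0.1056² + 0.0062² + 0.0621² + 0.0745² + 0.2671² + 0.3106² + 0.1739² = 0.011151 + 0.000038 + 0.003856 + 0.005550 + 0.071342 + 0.096472 + 0.030241 = 0.218650
B = 1 / 0.218650 = 4.5735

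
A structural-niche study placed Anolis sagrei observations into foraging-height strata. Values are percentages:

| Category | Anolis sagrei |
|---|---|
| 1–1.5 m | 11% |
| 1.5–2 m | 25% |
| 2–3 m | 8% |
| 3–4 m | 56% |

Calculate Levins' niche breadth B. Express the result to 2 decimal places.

2.53

Convert percentages to proportions (divide by 100).
Σpᵢ² = 0.11² + 0.25² + 0.08² + 0.56² = 0.0121 + 0.0625 + 0.0064 + 0.3136 = 0.3946
B = 1 / 0.3946 = 2.5342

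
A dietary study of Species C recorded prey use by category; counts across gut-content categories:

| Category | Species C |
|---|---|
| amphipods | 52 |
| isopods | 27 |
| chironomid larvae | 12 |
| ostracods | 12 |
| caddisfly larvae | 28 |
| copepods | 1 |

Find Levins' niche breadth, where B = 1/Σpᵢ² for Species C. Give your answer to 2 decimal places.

Proportions for Species C (n=132): 52/132=0.3939, 27/132=0.2045, 12/132=0.0909, 12/132=0.0909, 28/132=0.2121, 1/132=0.0076
Σpᵢ² = 0.3939² + 0.2045² + 0.0909² + 0.0909² + 0.2121² + 0.0076² = 0.155157 + 0.041820 + 0.008263 + 0.008263 + 0.044986 + 0.000058 = 0.258547
B = 1 / 0.258547 = 3.8678

3.87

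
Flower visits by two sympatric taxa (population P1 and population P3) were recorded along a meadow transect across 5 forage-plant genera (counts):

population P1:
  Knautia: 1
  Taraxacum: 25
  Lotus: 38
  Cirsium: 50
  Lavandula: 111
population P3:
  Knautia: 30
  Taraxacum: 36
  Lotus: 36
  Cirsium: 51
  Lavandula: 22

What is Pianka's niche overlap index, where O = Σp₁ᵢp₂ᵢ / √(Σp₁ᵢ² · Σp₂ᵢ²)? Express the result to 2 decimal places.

Proportions for population P1 (n=225): 1/225=0.0044, 25/225=0.1111, 38/225=0.1689, 50/225=0.2222, 111/225=0.4933
Proportions for population P3 (n=175): 30/175=0.1714, 36/175=0.2057, 36/175=0.2057, 51/175=0.2914, 22/175=0.1257
Σ p₁ᵢp₂ᵢ = 0.000754 + 0.022853 + 0.034743 + 0.064749 + 0.062008 = 0.185107
Σp_1ᵢ² = 0.0044² + 0.1111² + 0.1689² + 0.2222² + 0.4933² = 0.000019 + 0.012343 + 0.028527 + 0.049373 + 0.243345 = 0.333607
Σp_2ᵢ² = 0.1714² + 0.2057² + 0.2057² + 0.2914² + 0.1257² = 0.029378 + 0.042312 + 0.042312 + 0.084914 + 0.015800 = 0.214716
O = 0.185107 / √(0.333607 × 0.214716) = 0.185107 / 0.2676392 = 0.6916

0.69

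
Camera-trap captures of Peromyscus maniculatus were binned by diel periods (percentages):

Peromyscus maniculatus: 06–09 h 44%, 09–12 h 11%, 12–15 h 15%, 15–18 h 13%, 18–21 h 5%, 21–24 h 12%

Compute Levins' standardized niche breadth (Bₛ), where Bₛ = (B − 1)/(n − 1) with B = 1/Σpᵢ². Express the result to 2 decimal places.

Convert percentages to proportions (divide by 100).
Σpᵢ² = 0.44² + 0.11² + 0.15² + 0.13² + 0.05² + 0.12² = 0.1936 + 0.0121 + 0.0225 + 0.0169 + 0.0025 + 0.0144 = 0.2620
B = 1 / 0.2620 = 3.8168
Bₛ = (B − 1)/(n − 1) = (3.8168 − 1)/(6 − 1) = 2.8168/5 = 0.5634

0.56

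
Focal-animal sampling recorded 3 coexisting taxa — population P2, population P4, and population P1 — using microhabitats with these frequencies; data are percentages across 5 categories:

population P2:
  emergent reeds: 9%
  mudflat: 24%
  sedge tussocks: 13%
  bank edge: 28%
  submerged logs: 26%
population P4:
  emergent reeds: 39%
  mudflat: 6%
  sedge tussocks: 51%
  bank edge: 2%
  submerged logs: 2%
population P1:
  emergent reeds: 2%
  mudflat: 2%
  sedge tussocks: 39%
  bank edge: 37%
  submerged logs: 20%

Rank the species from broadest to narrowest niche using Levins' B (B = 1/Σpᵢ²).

population P2 > population P1 > population P4

Convert percentages to proportions (divide by 100).
Σp_P2ᵢ² = 0.09² + 0.24² + 0.13² + 0.28² + 0.26² = 0.0081 + 0.0576 + 0.0169 + 0.0784 + 0.0676 = 0.2286
B_P2 = 1 / 0.2286 = 4.3745
Σp_P4ᵢ² = 0.39² + 0.06² + 0.51² + 0.02² + 0.02² = 0.1521 + 0.0036 + 0.2601 + 0.0004 + 0.0004 = 0.4166
B_P4 = 1 / 0.4166 = 2.4004
Σp_P1ᵢ² = 0.02² + 0.02² + 0.39² + 0.37² + 0.20² = 0.0004 + 0.0004 + 0.1521 + 0.1369 + 0.0400 = 0.3298
B_P1 = 1 / 0.3298 = 3.0321
Ranking by B (broadest → narrowest): population P2 (4.37) > population P1 (3.03) > population P4 (2.40)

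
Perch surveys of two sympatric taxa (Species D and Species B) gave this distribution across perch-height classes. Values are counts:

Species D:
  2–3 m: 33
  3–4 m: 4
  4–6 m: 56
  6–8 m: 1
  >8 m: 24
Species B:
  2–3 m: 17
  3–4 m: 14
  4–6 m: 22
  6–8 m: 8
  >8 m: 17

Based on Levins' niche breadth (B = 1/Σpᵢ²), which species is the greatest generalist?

Proportions for Species D (n=118): 33/118=0.2797, 4/118=0.0339, 56/118=0.4746, 1/118=0.0085, 24/118=0.2034
Proportions for Species B (n=78): 17/78=0.2179, 14/78=0.1795, 22/78=0.2821, 8/78=0.1026, 17/78=0.2179
Σp_Dᵢ² = 0.2797² + 0.0339² + 0.4746² + 0.0085² + 0.2034² = 0.078232 + 0.001149 + 0.225245 + 0.000072 + 0.041372 = 0.346070
B_D = 1 / 0.346070 = 2.8896
Σp_Bᵢ² = 0.2179² + 0.1795² + 0.2821² + 0.1026² + 0.2179² = 0.047480 + 0.032220 + 0.079580 + 0.010527 + 0.047480 = 0.217287
B_B = 1 / 0.217287 = 4.6022
Highest B → broadest niche (most generalist): Species B (B = 4.60).

Species B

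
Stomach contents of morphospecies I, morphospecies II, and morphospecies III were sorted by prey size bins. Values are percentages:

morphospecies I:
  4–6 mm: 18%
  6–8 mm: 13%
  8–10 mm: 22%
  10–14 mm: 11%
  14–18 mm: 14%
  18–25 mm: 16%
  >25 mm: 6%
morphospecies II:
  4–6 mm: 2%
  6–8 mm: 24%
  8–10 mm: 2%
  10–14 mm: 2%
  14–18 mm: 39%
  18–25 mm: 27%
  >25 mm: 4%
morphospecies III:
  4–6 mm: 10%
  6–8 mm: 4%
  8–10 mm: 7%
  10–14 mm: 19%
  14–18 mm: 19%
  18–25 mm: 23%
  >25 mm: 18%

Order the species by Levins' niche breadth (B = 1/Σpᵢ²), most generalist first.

Convert percentages to proportions (divide by 100).
Σp_Iᵢ² = 0.18² + 0.13² + 0.22² + 0.11² + 0.14² + 0.16² + 0.06² = 0.0324 + 0.0169 + 0.0484 + 0.0121 + 0.0196 + 0.0256 + 0.0036 = 0.1586
B_I = 1 / 0.1586 = 6.3052
Σp_IIᵢ² = 0.02² + 0.24² + 0.02² + 0.02² + 0.39² + 0.27² + 0.04² = 0.0004 + 0.0576 + 0.0004 + 0.0004 + 0.1521 + 0.0729 + 0.0016 = 0.2854
B_II = 1 / 0.2854 = 3.5039
Σp_IIIᵢ² = 0.10² + 0.04² + 0.07² + 0.19² + 0.19² + 0.23² + 0.18² = 0.0100 + 0.0016 + 0.0049 + 0.0361 + 0.0361 + 0.0529 + 0.0324 = 0.1740
B_III = 1 / 0.1740 = 5.7471
Ranking by B (broadest → narrowest): morphospecies I (6.31) > morphospecies III (5.75) > morphospecies II (3.50)

morphospecies I > morphospecies III > morphospecies II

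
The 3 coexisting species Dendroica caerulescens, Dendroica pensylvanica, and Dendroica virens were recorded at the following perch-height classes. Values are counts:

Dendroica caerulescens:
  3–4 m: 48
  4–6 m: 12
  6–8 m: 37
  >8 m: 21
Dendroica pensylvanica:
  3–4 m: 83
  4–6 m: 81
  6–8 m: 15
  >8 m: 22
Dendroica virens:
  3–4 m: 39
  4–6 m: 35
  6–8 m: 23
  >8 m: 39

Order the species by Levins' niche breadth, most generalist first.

Proportions for Dendroica caerulescens (n=118): 48/118=0.4068, 12/118=0.1017, 37/118=0.3136, 21/118=0.1780
Proportions for Dendroica pensylvanica (n=201): 83/201=0.4129, 81/201=0.4030, 15/201=0.0746, 22/201=0.1095
Proportions for Dendroica virens (n=136): 39/136=0.2868, 35/136=0.2574, 23/136=0.1691, 39/136=0.2868
Σp_caerᵢ² = 0.4068² + 0.1017² + 0.3136² + 0.1780² = 0.165486 + 0.010343 + 0.098345 + 0.031684 = 0.305858
B_caer = 1 / 0.305858 = 3.2695
Σp_pensᵢ² = 0.4129² + 0.4030² + 0.0746² + 0.1095² = 0.170486 + 0.162409 + 0.005565 + 0.011990 = 0.350450
B_pens = 1 / 0.350450 = 2.8535
Σp_vireᵢ² = 0.2868² + 0.2574² + 0.1691² + 0.2868² = 0.082254 + 0.066255 + 0.028595 + 0.082254 = 0.259358
B_vire = 1 / 0.259358 = 3.8557
Ranking by B (broadest → narrowest): Dendroica virens (3.86) > Dendroica caerulescens (3.27) > Dendroica pensylvanica (2.85)

Dendroica virens > Dendroica caerulescens > Dendroica pensylvanica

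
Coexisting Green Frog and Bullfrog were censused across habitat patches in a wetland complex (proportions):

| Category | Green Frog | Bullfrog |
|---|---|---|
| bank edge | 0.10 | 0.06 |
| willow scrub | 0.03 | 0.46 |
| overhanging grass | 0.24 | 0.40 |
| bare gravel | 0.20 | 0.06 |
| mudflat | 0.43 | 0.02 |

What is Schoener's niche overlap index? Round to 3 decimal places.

0.410

Σ|p₁ᵢ − p₂ᵢ| = 0.04 + 0.43 + 0.16 + 0.14 + 0.41 = 1.18
D = 1 − ½ × 1.18 = 1 − 0.590 = 0.41000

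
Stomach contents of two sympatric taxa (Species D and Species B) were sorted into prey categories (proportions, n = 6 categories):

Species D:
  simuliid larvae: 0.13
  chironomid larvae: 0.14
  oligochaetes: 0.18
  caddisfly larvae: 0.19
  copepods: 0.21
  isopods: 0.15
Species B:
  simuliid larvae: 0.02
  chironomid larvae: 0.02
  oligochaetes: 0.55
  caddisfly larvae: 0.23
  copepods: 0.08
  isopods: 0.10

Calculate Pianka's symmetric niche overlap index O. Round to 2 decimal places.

Σ p₁ᵢp₂ᵢ = 0.0026 + 0.0028 + 0.0990 + 0.0437 + 0.0168 + 0.0150 = 0.1799
Σp_1ᵢ² = 0.13² + 0.14² + 0.18² + 0.19² + 0.21² + 0.15² = 0.0169 + 0.0196 + 0.0324 + 0.0361 + 0.0441 + 0.0225 = 0.1716
Σp_2ᵢ² = 0.02² + 0.02² + 0.55² + 0.23² + 0.08² + 0.10² = 0.0004 + 0.0004 + 0.3025 + 0.0529 + 0.0064 + 0.0100 = 0.3726
O = 0.1799 / √(0.1716 × 0.3726) = 0.1799 / 0.25286 = 0.7115

0.71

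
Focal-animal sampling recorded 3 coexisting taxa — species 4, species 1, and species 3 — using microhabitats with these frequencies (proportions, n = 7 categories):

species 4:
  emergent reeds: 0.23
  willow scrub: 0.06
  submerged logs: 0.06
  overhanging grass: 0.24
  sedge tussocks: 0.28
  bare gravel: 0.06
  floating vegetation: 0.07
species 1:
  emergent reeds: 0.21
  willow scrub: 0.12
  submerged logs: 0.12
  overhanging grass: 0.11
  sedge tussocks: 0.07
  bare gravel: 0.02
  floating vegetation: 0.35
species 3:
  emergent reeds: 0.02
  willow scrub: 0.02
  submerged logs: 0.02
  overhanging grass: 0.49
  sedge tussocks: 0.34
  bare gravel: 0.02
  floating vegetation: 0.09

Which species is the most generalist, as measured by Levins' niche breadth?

species 4

Σp_4ᵢ² = 0.23² + 0.06² + 0.06² + 0.24² + 0.28² + 0.06² + 0.07² = 0.0529 + 0.0036 + 0.0036 + 0.0576 + 0.0784 + 0.0036 + 0.0049 = 0.2046
B_4 = 1 / 0.2046 = 4.8876
Σp_1ᵢ² = 0.21² + 0.12² + 0.12² + 0.11² + 0.07² + 0.02² + 0.35² = 0.0441 + 0.0144 + 0.0144 + 0.0121 + 0.0049 + 0.0004 + 0.1225 = 0.2128
B_1 = 1 / 0.2128 = 4.6992
Σp_3ᵢ² = 0.02² + 0.02² + 0.02² + 0.49² + 0.34² + 0.02² + 0.09² = 0.0004 + 0.0004 + 0.0004 + 0.2401 + 0.1156 + 0.0004 + 0.0081 = 0.3654
B_3 = 1 / 0.3654 = 2.7367
Highest B → broadest niche (most generalist): species 4 (B = 4.89).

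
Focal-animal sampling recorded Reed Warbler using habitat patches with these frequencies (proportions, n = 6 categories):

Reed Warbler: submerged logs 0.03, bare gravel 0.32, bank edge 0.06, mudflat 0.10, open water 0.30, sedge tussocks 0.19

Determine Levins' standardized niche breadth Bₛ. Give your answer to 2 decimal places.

Σpᵢ² = 0.03² + 0.32² + 0.06² + 0.10² + 0.30² + 0.19² = 0.0009 + 0.1024 + 0.0036 + 0.0100 + 0.0900 + 0.0361 = 0.2430
B = 1 / 0.2430 = 4.1152
Bₛ = (B − 1)/(n − 1) = (4.1152 − 1)/(6 − 1) = 3.1152/5 = 0.6230

0.62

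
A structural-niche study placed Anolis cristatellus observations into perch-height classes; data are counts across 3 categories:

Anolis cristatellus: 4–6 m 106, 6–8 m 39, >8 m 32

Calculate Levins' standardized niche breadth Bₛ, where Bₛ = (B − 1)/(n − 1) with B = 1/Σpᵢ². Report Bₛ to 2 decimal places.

0.64

Proportions for Anolis cristatellus (n=177): 106/177=0.5989, 39/177=0.2203, 32/177=0.1808
Σpᵢ² = 0.5989² + 0.2203² + 0.1808² = 0.358681 + 0.048532 + 0.032689 = 0.439902
B = 1 / 0.439902 = 2.2732
Bₛ = (B − 1)/(n − 1) = (2.2732 − 1)/(3 − 1) = 1.2732/2 = 0.6366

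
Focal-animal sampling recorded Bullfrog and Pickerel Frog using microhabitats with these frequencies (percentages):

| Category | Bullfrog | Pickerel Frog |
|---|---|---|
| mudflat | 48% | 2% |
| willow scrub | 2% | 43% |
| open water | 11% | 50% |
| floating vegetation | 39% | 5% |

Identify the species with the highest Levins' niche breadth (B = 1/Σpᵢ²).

Convert percentages to proportions (divide by 100).
Σp_Bullᵢ² = 0.48² + 0.02² + 0.11² + 0.39² = 0.2304 + 0.0004 + 0.0121 + 0.1521 = 0.3950
B_Bull = 1 / 0.3950 = 2.5316
Σp_Frogᵢ² = 0.02² + 0.43² + 0.50² + 0.05² = 0.0004 + 0.1849 + 0.2500 + 0.0025 = 0.4378
B_Frog = 1 / 0.4378 = 2.2841
Highest B → broadest niche (most generalist): Bullfrog (B = 2.53).

Bullfrog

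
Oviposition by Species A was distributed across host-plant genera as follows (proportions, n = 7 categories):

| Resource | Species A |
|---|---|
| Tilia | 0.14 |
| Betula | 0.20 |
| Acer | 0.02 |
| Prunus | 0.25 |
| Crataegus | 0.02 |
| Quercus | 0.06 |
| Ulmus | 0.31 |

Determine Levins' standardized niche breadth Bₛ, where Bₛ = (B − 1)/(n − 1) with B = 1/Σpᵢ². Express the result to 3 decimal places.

Σpᵢ² = 0.14² + 0.20² + 0.02² + 0.25² + 0.02² + 0.06² + 0.31² = 0.0196 + 0.0400 + 0.0004 + 0.0625 + 0.0004 + 0.0036 + 0.0961 = 0.2226
B = 1 / 0.2226 = 4.49236
Bₛ = (B − 1)/(n − 1) = (4.49236 − 1)/(7 − 1) = 3.49236/6 = 0.58206

0.582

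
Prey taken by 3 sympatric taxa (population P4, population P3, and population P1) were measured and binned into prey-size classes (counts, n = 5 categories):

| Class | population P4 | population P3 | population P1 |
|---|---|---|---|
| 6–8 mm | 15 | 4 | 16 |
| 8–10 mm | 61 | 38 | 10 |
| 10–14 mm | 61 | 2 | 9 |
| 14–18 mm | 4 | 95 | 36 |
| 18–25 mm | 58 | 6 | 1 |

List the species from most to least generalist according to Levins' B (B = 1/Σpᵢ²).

population P4 > population P1 > population P3

Proportions for population P4 (n=199): 15/199=0.0754, 61/199=0.3065, 61/199=0.3065, 4/199=0.0201, 58/199=0.2915
Proportions for population P3 (n=145): 4/145=0.0276, 38/145=0.2621, 2/145=0.0138, 95/145=0.6552, 6/145=0.0414
Proportions for population P1 (n=72): 16/72=0.2222, 10/72=0.1389, 9/72=0.1250, 36/72=0.5000, 1/72=0.0139
Σp_P4ᵢ² = 0.0754² + 0.3065² + 0.3065² + 0.0201² + 0.2915² = 0.005685 + 0.093942 + 0.093942 + 0.000404 + 0.084972 = 0.278945
B_P4 = 1 / 0.278945 = 3.5849
Σp_P3ᵢ² = 0.0276² + 0.2621² + 0.0138² + 0.6552² + 0.0414² = 0.000762 + 0.068696 + 0.000190 + 0.429287 + 0.001714 = 0.500649
B_P3 = 1 / 0.500649 = 1.9974
Σp_P1ᵢ² = 0.2222² + 0.1389² + 0.1250² + 0.5000² + 0.0139² = 0.049373 + 0.019293 + 0.015625 + 0.250000 + 0.000193 = 0.334484
B_P1 = 1 / 0.334484 = 2.9897
Ranking by B (broadest → narrowest): population P4 (3.58) > population P1 (2.99) > population P3 (2.00)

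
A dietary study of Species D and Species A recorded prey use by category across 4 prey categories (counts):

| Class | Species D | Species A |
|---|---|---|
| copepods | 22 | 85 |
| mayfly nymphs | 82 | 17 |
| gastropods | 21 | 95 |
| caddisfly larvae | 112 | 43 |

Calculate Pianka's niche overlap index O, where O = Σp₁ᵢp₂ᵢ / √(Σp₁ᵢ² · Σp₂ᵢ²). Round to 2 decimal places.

Proportions for Species D (n=237): 22/237=0.0928, 82/237=0.3460, 21/237=0.0886, 112/237=0.4726
Proportions for Species A (n=240): 85/240=0.3542, 17/240=0.0708, 95/240=0.3958, 43/240=0.1792
Σ p₁ᵢp₂ᵢ = 0.032870 + 0.024497 + 0.035068 + 0.084690 = 0.177125
Σp_1ᵢ² = 0.0928² + 0.3460² + 0.0886² + 0.4726² = 0.008612 + 0.119716 + 0.007850 + 0.223351 = 0.359529
Σp_2ᵢ² = 0.3542² + 0.0708² + 0.3958² + 0.1792² = 0.125458 + 0.005013 + 0.156658 + 0.032113 = 0.319242
O = 0.177125 / √(0.359529 × 0.319242) = 0.177125 / 0.3387872 = 0.5228

0.52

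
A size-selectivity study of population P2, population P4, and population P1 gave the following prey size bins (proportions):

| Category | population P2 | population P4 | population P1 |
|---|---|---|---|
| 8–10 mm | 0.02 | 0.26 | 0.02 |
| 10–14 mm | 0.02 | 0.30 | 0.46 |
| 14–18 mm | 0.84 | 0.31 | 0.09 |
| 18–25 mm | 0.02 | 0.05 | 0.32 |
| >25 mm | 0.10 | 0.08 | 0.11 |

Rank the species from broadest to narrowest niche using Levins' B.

Σp_P2ᵢ² = 0.02² + 0.02² + 0.84² + 0.02² + 0.10² = 0.0004 + 0.0004 + 0.7056 + 0.0004 + 0.0100 = 0.7168
B_P2 = 1 / 0.7168 = 1.3951
Σp_P4ᵢ² = 0.26² + 0.30² + 0.31² + 0.05² + 0.08² = 0.0676 + 0.0900 + 0.0961 + 0.0025 + 0.0064 = 0.2626
B_P4 = 1 / 0.2626 = 3.8081
Σp_P1ᵢ² = 0.02² + 0.46² + 0.09² + 0.32² + 0.11² = 0.0004 + 0.2116 + 0.0081 + 0.1024 + 0.0121 = 0.3346
B_P1 = 1 / 0.3346 = 2.9886
Ranking by B (broadest → narrowest): population P4 (3.81) > population P1 (2.99) > population P2 (1.40)

population P4 > population P1 > population P2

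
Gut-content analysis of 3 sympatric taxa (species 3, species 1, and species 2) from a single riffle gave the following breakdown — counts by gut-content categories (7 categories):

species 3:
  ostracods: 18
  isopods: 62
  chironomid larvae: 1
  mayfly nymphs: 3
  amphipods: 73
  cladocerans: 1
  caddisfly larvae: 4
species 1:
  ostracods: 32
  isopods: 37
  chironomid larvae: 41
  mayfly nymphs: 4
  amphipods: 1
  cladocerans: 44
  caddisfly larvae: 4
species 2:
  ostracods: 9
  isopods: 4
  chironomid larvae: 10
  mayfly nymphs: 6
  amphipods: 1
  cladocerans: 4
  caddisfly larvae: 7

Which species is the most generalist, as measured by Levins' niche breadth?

species 2

Proportions for species 3 (n=162): 18/162=0.1111, 62/162=0.3827, 1/162=0.0062, 3/162=0.0185, 73/162=0.4506, 1/162=0.0062, 4/162=0.0247
Proportions for species 1 (n=163): 32/163=0.1963, 37/163=0.2270, 41/163=0.2515, 4/163=0.0245, 1/163=0.0061, 44/163=0.2699, 4/163=0.0245
Proportions for species 2 (n=41): 9/41=0.2195, 4/41=0.0976, 10/41=0.2439, 6/41=0.1463, 1/41=0.0244, 4/41=0.0976, 7/41=0.1707
Σp_3ᵢ² = 0.1111² + 0.3827² + 0.0062² + 0.0185² + 0.4506² + 0.0062² + 0.0247² = 0.012343 + 0.146459 + 0.000038 + 0.000342 + 0.203040 + 0.000038 + 0.000610 = 0.362870
B_3 = 1 / 0.362870 = 2.7558
Σp_1ᵢ² = 0.1963² + 0.2270² + 0.2515² + 0.0245² + 0.0061² + 0.2699² + 0.0245² = 0.038534 + 0.051529 + 0.063252 + 0.000600 + 0.000037 + 0.072846 + 0.000600 = 0.227398
B_1 = 1 / 0.227398 = 4.3976
Σp_2ᵢ² = 0.2195² + 0.0976² + 0.2439² + 0.1463² + 0.0244² + 0.0976² + 0.1707² = 0.048180 + 0.009526 + 0.059487 + 0.021404 + 0.000595 + 0.009526 + 0.029138 = 0.177856
B_2 = 1 / 0.177856 = 5.6225
Highest B → broadest niche (most generalist): species 2 (B = 5.62).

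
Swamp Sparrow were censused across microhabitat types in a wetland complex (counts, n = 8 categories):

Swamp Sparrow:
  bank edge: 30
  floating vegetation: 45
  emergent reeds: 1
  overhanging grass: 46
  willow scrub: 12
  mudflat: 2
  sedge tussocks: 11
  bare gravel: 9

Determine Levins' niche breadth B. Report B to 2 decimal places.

4.51

Proportions for Swamp Sparrow (n=156): 30/156=0.1923, 45/156=0.2885, 1/156=0.0064, 46/156=0.2949, 12/156=0.0769, 2/156=0.0128, 11/156=0.0705, 9/156=0.0577
Σpᵢ² = 0.1923² + 0.2885² + 0.0064² + 0.2949² + 0.0769² + 0.0128² + 0.0705² + 0.0577² = 0.036979 + 0.083232 + 0.000041 + 0.086966 + 0.005914 + 0.000164 + 0.004970 + 0.003329 = 0.221595
B = 1 / 0.221595 = 4.5127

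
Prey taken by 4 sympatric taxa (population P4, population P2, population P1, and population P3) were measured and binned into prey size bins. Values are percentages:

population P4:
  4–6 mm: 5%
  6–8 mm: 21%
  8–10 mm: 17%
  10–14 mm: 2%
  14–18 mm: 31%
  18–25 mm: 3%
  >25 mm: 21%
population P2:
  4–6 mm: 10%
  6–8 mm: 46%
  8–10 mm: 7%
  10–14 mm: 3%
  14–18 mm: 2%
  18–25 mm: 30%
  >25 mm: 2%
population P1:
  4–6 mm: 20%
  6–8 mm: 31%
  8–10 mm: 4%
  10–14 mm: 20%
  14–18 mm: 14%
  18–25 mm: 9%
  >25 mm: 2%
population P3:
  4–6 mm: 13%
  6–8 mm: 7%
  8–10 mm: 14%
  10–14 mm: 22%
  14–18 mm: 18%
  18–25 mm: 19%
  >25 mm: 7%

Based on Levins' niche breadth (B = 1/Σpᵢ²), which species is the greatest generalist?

population P3

Convert percentages to proportions (divide by 100).
Σp_P4ᵢ² = 0.05² + 0.21² + 0.17² + 0.02² + 0.31² + 0.03² + 0.21² = 0.0025 + 0.0441 + 0.0289 + 0.0004 + 0.0961 + 0.0009 + 0.0441 = 0.2170
B_P4 = 1 / 0.2170 = 4.6083
Σp_P2ᵢ² = 0.10² + 0.46² + 0.07² + 0.03² + 0.02² + 0.30² + 0.02² = 0.0100 + 0.2116 + 0.0049 + 0.0009 + 0.0004 + 0.0900 + 0.0004 = 0.3182
B_P2 = 1 / 0.3182 = 3.1427
Σp_P1ᵢ² = 0.20² + 0.31² + 0.04² + 0.20² + 0.14² + 0.09² + 0.02² = 0.0400 + 0.0961 + 0.0016 + 0.0400 + 0.0196 + 0.0081 + 0.0004 = 0.2058
B_P1 = 1 / 0.2058 = 4.8591
Σp_P3ᵢ² = 0.13² + 0.07² + 0.14² + 0.22² + 0.18² + 0.19² + 0.07² = 0.0169 + 0.0049 + 0.0196 + 0.0484 + 0.0324 + 0.0361 + 0.0049 = 0.1632
B_P3 = 1 / 0.1632 = 6.1275
Highest B → broadest niche (most generalist): population P3 (B = 6.13).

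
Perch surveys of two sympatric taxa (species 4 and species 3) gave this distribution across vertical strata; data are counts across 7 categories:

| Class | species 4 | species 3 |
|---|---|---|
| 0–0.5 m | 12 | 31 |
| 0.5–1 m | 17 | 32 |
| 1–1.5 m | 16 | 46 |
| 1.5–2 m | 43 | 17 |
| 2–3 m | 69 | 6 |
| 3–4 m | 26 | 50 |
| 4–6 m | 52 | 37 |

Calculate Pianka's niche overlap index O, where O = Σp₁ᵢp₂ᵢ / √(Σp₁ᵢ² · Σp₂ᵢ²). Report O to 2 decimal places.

0.64

Proportions for species 4 (n=235): 12/235=0.0511, 17/235=0.0723, 16/235=0.0681, 43/235=0.1830, 69/235=0.2936, 26/235=0.1106, 52/235=0.2213
Proportions for species 3 (n=219): 31/219=0.1416, 32/219=0.1461, 46/219=0.2100, 17/219=0.0776, 6/219=0.0274, 50/219=0.2283, 37/219=0.1689
Σ p₁ᵢp₂ᵢ = 0.007236 + 0.010563 + 0.014301 + 0.014201 + 0.008045 + 0.025250 + 0.037378 = 0.116974
Σp_1ᵢ² = 0.0511² + 0.0723² + 0.0681² + 0.1830² + 0.2936² + 0.1106² + 0.2213² = 0.002611 + 0.005227 + 0.004638 + 0.033489 + 0.086201 + 0.012232 + 0.048974 = 0.193372
Σp_2ᵢ² = 0.1416² + 0.1461² + 0.2100² + 0.0776² + 0.0274² + 0.2283² + 0.1689² = 0.020051 + 0.021345 + 0.044100 + 0.006022 + 0.000751 + 0.052121 + 0.028527 = 0.172917
O = 0.116974 / √(0.193372 × 0.172917) = 0.116974 / 0.1828587 = 0.6397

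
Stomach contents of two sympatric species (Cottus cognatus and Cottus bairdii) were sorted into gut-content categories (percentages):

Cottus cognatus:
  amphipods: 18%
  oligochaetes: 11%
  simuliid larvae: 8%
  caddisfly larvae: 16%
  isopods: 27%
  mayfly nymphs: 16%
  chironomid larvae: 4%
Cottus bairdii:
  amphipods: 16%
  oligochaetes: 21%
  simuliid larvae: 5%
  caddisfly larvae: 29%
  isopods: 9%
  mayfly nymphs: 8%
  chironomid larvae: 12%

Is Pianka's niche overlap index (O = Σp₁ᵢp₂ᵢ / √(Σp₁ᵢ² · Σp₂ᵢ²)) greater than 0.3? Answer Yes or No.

Convert percentages to proportions (divide by 100).
Σ p₁ᵢp₂ᵢ = 0.0288 + 0.0231 + 0.0040 + 0.0464 + 0.0243 + 0.0128 + 0.0048 = 0.1442
Σp_1ᵢ² = 0.18² + 0.11² + 0.08² + 0.16² + 0.27² + 0.16² + 0.04² = 0.0324 + 0.0121 + 0.0064 + 0.0256 + 0.0729 + 0.0256 + 0.0016 = 0.1766
Σp_2ᵢ² = 0.16² + 0.21² + 0.05² + 0.29² + 0.09² + 0.08² + 0.12² = 0.0256 + 0.0441 + 0.0025 + 0.0841 + 0.0081 + 0.0064 + 0.0144 = 0.1852
O = 0.1442 / √(0.1766 × 0.1852) = 0.1442 / 0.18085 = 0.7973
O = 0.7973 > 0.3 → Yes.

Yes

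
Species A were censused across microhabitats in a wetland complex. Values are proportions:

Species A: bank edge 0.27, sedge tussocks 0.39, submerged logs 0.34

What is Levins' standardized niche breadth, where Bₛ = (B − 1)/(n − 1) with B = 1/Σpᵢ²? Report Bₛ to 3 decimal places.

Σpᵢ² = 0.27² + 0.39² + 0.34² = 0.0729 + 0.1521 + 0.1156 = 0.3406
B = 1 / 0.3406 = 2.93600
Bₛ = (B − 1)/(n − 1) = (2.93600 − 1)/(3 − 1) = 1.93600/2 = 0.96800

0.968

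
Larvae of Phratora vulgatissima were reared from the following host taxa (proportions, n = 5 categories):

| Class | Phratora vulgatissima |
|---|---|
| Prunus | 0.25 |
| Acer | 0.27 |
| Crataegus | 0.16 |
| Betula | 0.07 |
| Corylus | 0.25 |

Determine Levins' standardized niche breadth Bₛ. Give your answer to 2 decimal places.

Σpᵢ² = 0.25² + 0.27² + 0.16² + 0.07² + 0.25² = 0.0625 + 0.0729 + 0.0256 + 0.0049 + 0.0625 = 0.2284
B = 1 / 0.2284 = 4.3783
Bₛ = (B − 1)/(n − 1) = (4.3783 − 1)/(5 − 1) = 3.3783/4 = 0.8446

0.84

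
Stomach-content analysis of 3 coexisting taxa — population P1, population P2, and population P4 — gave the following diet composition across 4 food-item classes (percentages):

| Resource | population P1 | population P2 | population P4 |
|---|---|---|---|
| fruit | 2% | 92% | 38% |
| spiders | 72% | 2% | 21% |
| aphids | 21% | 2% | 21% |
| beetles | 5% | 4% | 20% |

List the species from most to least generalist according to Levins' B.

population P4 > population P1 > population P2

Convert percentages to proportions (divide by 100).
Σp_P1ᵢ² = 0.02² + 0.72² + 0.21² + 0.05² = 0.0004 + 0.5184 + 0.0441 + 0.0025 = 0.5654
B_P1 = 1 / 0.5654 = 1.7687
Σp_P2ᵢ² = 0.92² + 0.02² + 0.02² + 0.04² = 0.8464 + 0.0004 + 0.0004 + 0.0016 = 0.8488
B_P2 = 1 / 0.8488 = 1.1781
Σp_P4ᵢ² = 0.38² + 0.21² + 0.21² + 0.20² = 0.1444 + 0.0441 + 0.0441 + 0.0400 = 0.2726
B_P4 = 1 / 0.2726 = 3.6684
Ranking by B (broadest → narrowest): population P4 (3.67) > population P1 (1.77) > population P2 (1.18)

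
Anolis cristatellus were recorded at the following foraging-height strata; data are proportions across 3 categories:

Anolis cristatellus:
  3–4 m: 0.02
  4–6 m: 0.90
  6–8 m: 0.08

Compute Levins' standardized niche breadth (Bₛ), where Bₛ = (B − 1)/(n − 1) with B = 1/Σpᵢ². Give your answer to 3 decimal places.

0.112

Σpᵢ² = 0.02² + 0.90² + 0.08² = 0.0004 + 0.8100 + 0.0064 = 0.8168
B = 1 / 0.8168 = 1.22429
Bₛ = (B − 1)/(n − 1) = (1.22429 − 1)/(3 − 1) = 0.22429/2 = 0.11215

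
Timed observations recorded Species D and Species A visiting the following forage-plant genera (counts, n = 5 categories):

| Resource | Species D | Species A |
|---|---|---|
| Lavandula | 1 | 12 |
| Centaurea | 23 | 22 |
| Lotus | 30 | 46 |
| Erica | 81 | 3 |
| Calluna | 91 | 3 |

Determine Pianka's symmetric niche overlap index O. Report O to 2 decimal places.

0.36

Proportions for Species D (n=226): 1/226=0.0044, 23/226=0.1018, 30/226=0.1327, 81/226=0.3584, 91/226=0.4027
Proportions for Species A (n=86): 12/86=0.1395, 22/86=0.2558, 46/86=0.5349, 3/86=0.0349, 3/86=0.0349
Σ p₁ᵢp₂ᵢ = 0.000614 + 0.026040 + 0.070981 + 0.012508 + 0.014054 = 0.124197
Σp_1ᵢ² = 0.0044² + 0.1018² + 0.1327² + 0.3584² + 0.4027² = 0.000019 + 0.010363 + 0.017609 + 0.128451 + 0.162167 = 0.318609
Σp_2ᵢ² = 0.1395² + 0.2558² + 0.5349² + 0.0349² + 0.0349² = 0.019460 + 0.065434 + 0.286118 + 0.001218 + 0.001218 = 0.373448
O = 0.124197 / √(0.318609 × 0.373448) = 0.124197 / 0.3449404 = 0.3601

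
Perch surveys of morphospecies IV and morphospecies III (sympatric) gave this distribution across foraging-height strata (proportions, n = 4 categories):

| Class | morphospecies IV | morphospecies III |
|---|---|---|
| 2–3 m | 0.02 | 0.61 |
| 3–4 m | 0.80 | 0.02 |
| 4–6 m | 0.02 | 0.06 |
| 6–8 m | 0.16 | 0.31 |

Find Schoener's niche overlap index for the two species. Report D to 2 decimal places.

Σ|p₁ᵢ − p₂ᵢ| = 0.59 + 0.78 + 0.04 + 0.15 = 1.56
D = 1 − ½ × 1.56 = 1 − 0.780 = 0.2200

0.22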